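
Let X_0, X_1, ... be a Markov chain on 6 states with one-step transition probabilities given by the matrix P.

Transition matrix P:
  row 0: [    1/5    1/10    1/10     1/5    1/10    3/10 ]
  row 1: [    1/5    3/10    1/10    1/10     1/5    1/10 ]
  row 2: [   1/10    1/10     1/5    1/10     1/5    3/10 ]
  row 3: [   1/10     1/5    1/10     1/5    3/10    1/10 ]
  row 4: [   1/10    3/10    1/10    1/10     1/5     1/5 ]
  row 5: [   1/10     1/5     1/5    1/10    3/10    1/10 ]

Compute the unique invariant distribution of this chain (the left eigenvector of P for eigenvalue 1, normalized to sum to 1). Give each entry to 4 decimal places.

π = [0.1352, 0.2168, 0.1305, 0.1261, 0.2166, 0.1748]

Balance equations π_j = Σ_i π_i·P[i][j]:
  π_0 = 1/5·π_0 + 1/5·π_1 + 1/10·π_2 + 1/10·π_3 + 1/10·π_4 + 1/10·π_5
  π_1 = 1/10·π_0 + 3/10·π_1 + 1/10·π_2 + 1/5·π_3 + 3/10·π_4 + 1/5·π_5
  π_2 = 1/10·π_0 + 1/10·π_1 + 1/5·π_2 + 1/10·π_3 + 1/10·π_4 + 1/5·π_5
  π_3 = 1/5·π_0 + 1/10·π_1 + 1/10·π_2 + 1/5·π_3 + 1/10·π_4 + 1/10·π_5
  π_4 = 1/10·π_0 + 1/5·π_1 + 1/5·π_2 + 3/10·π_3 + 1/5·π_4 + 3/10·π_5
  normalize: π_0 + π_1 + π_2 + π_3 + π_4 + π_5 = 1
Solving the linear system gives exactly π = [3625/26813, 5812/26813, 3500/26813, 3382/26813, 5807/26813, 4687/26813].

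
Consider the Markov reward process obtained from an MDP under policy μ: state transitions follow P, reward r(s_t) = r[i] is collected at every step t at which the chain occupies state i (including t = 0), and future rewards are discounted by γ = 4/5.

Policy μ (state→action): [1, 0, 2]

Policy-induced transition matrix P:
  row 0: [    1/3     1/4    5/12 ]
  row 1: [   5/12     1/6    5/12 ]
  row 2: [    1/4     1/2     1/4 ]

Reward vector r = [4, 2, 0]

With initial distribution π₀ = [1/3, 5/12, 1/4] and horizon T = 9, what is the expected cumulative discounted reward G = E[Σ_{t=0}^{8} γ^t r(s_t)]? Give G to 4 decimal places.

t=0: π = [0.3333, 0.4167, 0.2500], E[r] = 2.1667, γ^t·E[r] = 2.166667, running G = 2.166667
t=1: π = [0.3472, 0.2778, 0.3750], E[r] = 1.9444, γ^t·E[r] = 1.555556, running G = 3.722222
t=2: π = [0.3252, 0.3206, 0.3542], E[r] = 1.9421, γ^t·E[r] = 1.242963, running G = 4.965185
t=3: π = [0.3305, 0.3118, 0.3576], E[r] = 1.9458, γ^t·E[r] = 0.996247, running G = 5.961432
t=4: π = [0.3295, 0.3134, 0.3571], E[r] = 1.9449, γ^t·E[r] = 0.796635, running G = 6.758067
t=5: π = [0.3297, 0.3131, 0.3572], E[r] = 1.9451, γ^t·E[r] = 0.637364, running G = 7.395432
t=6: π = [0.3297, 0.3132, 0.3571], E[r] = 1.9451, γ^t·E[r] = 0.509883, running G = 7.905315
t=7: π = [0.3297, 0.3132, 0.3571], E[r] = 1.9451, γ^t·E[r] = 0.407908, running G = 8.313223
t=8: π = [0.3297, 0.3132, 0.3571], E[r] = 1.9451, γ^t·E[r] = 0.326326, running G = 8.639549

G = 8.6395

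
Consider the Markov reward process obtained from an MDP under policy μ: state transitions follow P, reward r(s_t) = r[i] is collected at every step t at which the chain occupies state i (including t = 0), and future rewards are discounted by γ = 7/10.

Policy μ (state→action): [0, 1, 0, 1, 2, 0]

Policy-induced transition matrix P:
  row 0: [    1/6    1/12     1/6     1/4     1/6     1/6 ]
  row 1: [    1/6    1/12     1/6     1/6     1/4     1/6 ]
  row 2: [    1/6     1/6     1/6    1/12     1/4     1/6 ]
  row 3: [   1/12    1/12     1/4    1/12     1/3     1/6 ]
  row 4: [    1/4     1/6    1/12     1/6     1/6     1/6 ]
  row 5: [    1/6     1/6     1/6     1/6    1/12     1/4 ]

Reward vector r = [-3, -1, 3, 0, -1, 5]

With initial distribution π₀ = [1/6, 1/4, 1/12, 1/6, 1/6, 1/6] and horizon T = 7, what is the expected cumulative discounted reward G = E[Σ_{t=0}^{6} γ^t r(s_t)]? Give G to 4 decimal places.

G = 1.3230

t=0: π = [0.1667, 0.2500, 0.0833, 0.1667, 0.1667, 0.1667], E[r] = 0.1667, γ^t·E[r] = 0.166667, running G = 0.166667
t=1: π = [0.1667, 0.1181, 0.1667, 0.1597, 0.2083, 0.1806], E[r] = 0.5764, γ^t·E[r] = 0.403472, running G = 0.570139
t=2: π = [0.1707, 0.1296, 0.1626, 0.1534, 0.2020, 0.1817], E[r] = 0.5527, γ^t·E[r] = 0.270804, running G = 0.840943
t=3: π = [0.1707, 0.1289, 0.1626, 0.1546, 0.2014, 0.1818], E[r] = 0.5544, γ^t·E[r] = 0.190175, running G = 1.031118
t=4: π = [0.1706, 0.1288, 0.1628, 0.1545, 0.2016, 0.1818], E[r] = 0.5553, γ^t·E[r] = 0.133318, running G = 1.164437
t=5: π = [0.1706, 0.1288, 0.1627, 0.1544, 0.2016, 0.1818], E[r] = 0.5551, γ^t·E[r] = 0.093302, running G = 1.257739
t=6: π = [0.1706, 0.1288, 0.1627, 0.1545, 0.2016, 0.1818], E[r] = 0.5551, γ^t·E[r] = 0.065311, running G = 1.323050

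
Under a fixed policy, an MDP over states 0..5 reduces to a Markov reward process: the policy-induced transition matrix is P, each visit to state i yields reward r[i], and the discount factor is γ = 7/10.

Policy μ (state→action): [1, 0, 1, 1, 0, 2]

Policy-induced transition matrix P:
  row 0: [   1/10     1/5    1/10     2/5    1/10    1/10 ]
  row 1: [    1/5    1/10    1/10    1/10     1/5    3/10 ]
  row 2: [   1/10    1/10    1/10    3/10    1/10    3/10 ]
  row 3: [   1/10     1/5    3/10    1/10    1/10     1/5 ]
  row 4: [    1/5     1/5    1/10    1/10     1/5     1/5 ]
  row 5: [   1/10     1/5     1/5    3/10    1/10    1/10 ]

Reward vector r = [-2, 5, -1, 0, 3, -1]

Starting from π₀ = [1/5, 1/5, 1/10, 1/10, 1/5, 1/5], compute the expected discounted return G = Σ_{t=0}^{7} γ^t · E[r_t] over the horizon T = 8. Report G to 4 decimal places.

G = 2.2367

t=0: π = [0.2000, 0.2000, 0.1000, 0.1000, 0.2000, 0.2000], E[r] = 0.9000, γ^t·E[r] = 0.900000, running G = 0.900000
t=1: π = [0.1400, 0.1700, 0.1400, 0.2200, 0.1400, 0.1900], E[r] = 0.6600, γ^t·E[r] = 0.462000, running G = 1.362000
t=2: π = [0.1310, 0.1690, 0.1630, 0.2080, 0.1310, 0.1980], E[r] = 0.6150, γ^t·E[r] = 0.301350, running G = 1.663350
t=3: π = [0.1300, 0.1668, 0.1614, 0.2115, 0.1300, 0.2003], E[r] = 0.6023, γ^t·E[r] = 0.206589, running G = 1.869939
t=4: π = [0.1297, 0.1672, 0.1623, 0.2113, 0.1297, 0.1998], E[r] = 0.6035, γ^t·E[r] = 0.144891, running G = 2.014830
t=5: π = [0.1297, 0.1670, 0.1622, 0.2113, 0.1297, 0.2000], E[r] = 0.6027, γ^t·E[r] = 0.101292, running G = 2.116122
t=6: π = [0.1297, 0.1671, 0.1623, 0.2114, 0.1297, 0.2000], E[r] = 0.6028, γ^t·E[r] = 0.070919, running G = 2.187041
t=7: π = [0.1297, 0.1671, 0.1623, 0.2113, 0.1297, 0.2000], E[r] = 0.6028, γ^t·E[r] = 0.049641, running G = 2.236681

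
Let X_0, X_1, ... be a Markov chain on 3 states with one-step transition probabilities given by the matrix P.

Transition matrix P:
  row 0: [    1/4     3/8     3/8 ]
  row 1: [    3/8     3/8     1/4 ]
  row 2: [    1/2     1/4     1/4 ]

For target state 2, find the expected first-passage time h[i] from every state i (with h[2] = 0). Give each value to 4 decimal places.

First-step conditioning: h[2] = 0; for i ≠ 2, h[i] = 1 + Σ_k P[i][k]·h[k].
  h[0] = 1 + 1/4·h[0] + 3/8·h[1]
  h[1] = 1 + 3/8·h[0] + 3/8·h[1]
Solving the 2×2 linear system over states ≠ 2 gives exactly h = [64/21, 24/7, 0] (h[2] = 0 is the target).

h = [3.0476, 3.4286, 0.0000]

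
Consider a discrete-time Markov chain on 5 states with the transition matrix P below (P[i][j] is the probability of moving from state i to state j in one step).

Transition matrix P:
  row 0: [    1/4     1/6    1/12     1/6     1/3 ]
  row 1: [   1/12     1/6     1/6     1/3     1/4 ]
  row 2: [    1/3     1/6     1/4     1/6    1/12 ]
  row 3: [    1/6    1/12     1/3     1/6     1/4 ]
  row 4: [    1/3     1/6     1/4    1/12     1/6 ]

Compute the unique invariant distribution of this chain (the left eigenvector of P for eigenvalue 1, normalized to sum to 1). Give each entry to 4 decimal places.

π = [0.2458, 0.1522, 0.2108, 0.1739, 0.2172]

Balance equations π_j = Σ_i π_i·P[i][j]:
  π_0 = 1/4·π_0 + 1/12·π_1 + 1/3·π_2 + 1/6·π_3 + 1/3·π_4
  π_1 = 1/6·π_0 + 1/6·π_1 + 1/6·π_2 + 1/12·π_3 + 1/6·π_4
  π_2 = 1/12·π_0 + 1/6·π_1 + 1/4·π_2 + 1/3·π_3 + 1/4·π_4
  π_3 = 1/6·π_0 + 1/3·π_1 + 1/6·π_2 + 1/6·π_3 + 1/12·π_4
  normalize: π_0 + π_1 + π_2 + π_3 + π_4 = 1
Solving the linear system gives exactly π = [5187/21101, 3211/21101, 4449/21101, 3670/21101, 4584/21101].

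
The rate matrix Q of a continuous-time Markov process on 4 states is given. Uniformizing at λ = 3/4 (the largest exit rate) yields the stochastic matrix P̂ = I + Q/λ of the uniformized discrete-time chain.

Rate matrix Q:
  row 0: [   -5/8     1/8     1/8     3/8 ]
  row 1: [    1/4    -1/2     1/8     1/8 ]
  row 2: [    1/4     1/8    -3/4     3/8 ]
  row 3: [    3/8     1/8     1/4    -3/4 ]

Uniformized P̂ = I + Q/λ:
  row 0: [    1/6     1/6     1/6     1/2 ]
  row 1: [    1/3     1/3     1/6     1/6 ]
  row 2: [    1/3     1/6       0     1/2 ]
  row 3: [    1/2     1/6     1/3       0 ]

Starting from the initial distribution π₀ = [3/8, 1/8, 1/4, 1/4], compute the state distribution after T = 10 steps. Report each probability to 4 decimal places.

t=0: π = [0.3750, 0.1250, 0.2500, 0.2500]
t=1: π = [0.3125, 0.1875, 0.1667, 0.3333]
t=2: π = [0.3368, 0.1979, 0.1944, 0.2708]
t=3: π = [0.3223, 0.1997, 0.1794, 0.2986]
t=4: π = [0.3294, 0.1999, 0.1865, 0.2841]
t=5: π = [0.3258, 0.2000, 0.1829, 0.2913]
t=6: π = [0.3276, 0.2000, 0.1847, 0.2877]
t=7: π = [0.3267, 0.2000, 0.1838, 0.2895]
t=8: π = [0.3271, 0.2000, 0.1843, 0.2886]
t=9: π = [0.3269, 0.2000, 0.1841, 0.2890]
t=10: π = [0.3270, 0.2000, 0.1842, 0.2888]

π = [0.3270, 0.2000, 0.1842, 0.2888]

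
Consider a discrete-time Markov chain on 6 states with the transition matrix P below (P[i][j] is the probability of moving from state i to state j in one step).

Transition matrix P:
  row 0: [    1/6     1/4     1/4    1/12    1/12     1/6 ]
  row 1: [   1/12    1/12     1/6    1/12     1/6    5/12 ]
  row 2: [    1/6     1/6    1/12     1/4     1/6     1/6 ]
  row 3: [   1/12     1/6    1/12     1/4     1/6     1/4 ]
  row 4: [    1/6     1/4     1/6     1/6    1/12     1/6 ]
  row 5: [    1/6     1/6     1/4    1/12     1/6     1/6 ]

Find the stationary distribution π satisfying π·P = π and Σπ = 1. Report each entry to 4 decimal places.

Balance equations π_j = Σ_i π_i·P[i][j]:
  π_0 = 1/6·π_0 + 1/12·π_1 + 1/6·π_2 + 1/12·π_3 + 1/6·π_4 + 1/6·π_5
  π_1 = 1/4·π_0 + 1/12·π_1 + 1/6·π_2 + 1/6·π_3 + 1/4·π_4 + 1/6·π_5
  π_2 = 1/4·π_0 + 1/6·π_1 + 1/12·π_2 + 1/12·π_3 + 1/6·π_4 + 1/4·π_5
  π_3 = 1/12·π_0 + 1/12·π_1 + 1/4·π_2 + 1/4·π_3 + 1/6·π_4 + 1/12·π_5
  π_4 = 1/12·π_0 + 1/6·π_1 + 1/6·π_2 + 1/6·π_3 + 1/12·π_4 + 1/6·π_5
  normalize: π_0 + π_1 + π_2 + π_3 + π_4 + π_5 = 1
Solving the linear system gives exactly π = [1139/8155, 1432/8155, 1389/8155, 242/1631, 1167/8155, 1818/8155].

π = [0.1397, 0.1756, 0.1703, 0.1484, 0.1431, 0.2229]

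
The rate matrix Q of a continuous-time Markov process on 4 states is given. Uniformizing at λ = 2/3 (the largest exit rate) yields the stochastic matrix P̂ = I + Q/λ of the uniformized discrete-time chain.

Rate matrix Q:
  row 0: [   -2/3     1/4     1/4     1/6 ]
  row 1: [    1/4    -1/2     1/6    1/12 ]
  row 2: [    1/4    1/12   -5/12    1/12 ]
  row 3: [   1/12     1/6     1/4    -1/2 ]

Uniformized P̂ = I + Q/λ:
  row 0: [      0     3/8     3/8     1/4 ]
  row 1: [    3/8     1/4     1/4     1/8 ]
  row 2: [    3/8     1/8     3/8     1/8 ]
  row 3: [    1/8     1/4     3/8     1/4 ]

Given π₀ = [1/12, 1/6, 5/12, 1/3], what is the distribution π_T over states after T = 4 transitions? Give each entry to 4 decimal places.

π = [0.2398, 0.2372, 0.3456, 0.1774]

t=0: π = [0.0833, 0.1667, 0.4167, 0.3333]
t=1: π = [0.2604, 0.2083, 0.3542, 0.1771]
t=2: π = [0.2331, 0.2383, 0.3490, 0.1797]
t=3: π = [0.2427, 0.2355, 0.3452, 0.1766]
t=4: π = [0.2398, 0.2372, 0.3456, 0.1774]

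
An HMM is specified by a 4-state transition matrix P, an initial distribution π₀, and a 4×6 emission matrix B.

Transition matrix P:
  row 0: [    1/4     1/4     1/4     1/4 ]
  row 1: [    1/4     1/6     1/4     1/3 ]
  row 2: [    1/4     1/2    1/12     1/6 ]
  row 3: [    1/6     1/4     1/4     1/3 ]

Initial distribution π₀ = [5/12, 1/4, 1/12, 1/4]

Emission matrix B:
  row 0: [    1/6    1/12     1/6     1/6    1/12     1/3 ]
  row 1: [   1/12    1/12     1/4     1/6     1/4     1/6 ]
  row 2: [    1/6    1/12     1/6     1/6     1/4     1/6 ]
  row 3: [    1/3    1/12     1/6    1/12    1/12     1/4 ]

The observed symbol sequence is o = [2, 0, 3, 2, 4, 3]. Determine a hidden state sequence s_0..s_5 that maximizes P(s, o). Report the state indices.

path = [1, 3, 2, 1, 2, 1]

t=0: δ = [6.944e-02, 6.250e-02, 1.389e-02, 4.167e-02]  (obs o_0=2)
t=1: δ = [2.894e-03, 1.447e-03, 2.894e-03, 6.944e-03]  ψ = [0, 0, 0, 1]  (obs o_1=0)
t=2: δ = [1.929e-04, 2.894e-04, 2.894e-04, 1.929e-04]  ψ = [3, 3, 3, 3]  (obs o_2=3)
t=3: δ = [1.206e-05, 3.617e-05, 1.206e-05, 1.608e-05]  ψ = [1, 2, 1, 1]  (obs o_3=2)
t=4: δ = [7.535e-07, 1.507e-06, 2.261e-06, 1.005e-06]  ψ = [1, 1, 1, 1]  (obs o_4=4)
t=5: δ = [9.419e-08, 1.884e-07, 6.279e-08, 4.186e-08]  ψ = [2, 2, 1, 1]  (obs o_5=3)
backtrack: best end state = 1; path = [1, 3, 2, 1, 2, 1]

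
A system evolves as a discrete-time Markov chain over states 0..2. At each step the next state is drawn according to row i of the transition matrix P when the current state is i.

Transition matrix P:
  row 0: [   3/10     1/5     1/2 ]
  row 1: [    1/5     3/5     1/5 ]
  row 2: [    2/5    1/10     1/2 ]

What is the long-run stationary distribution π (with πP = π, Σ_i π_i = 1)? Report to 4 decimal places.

π = [0.3158, 0.2632, 0.4211]

Balance equations π_j = Σ_i π_i·P[i][j]:
  π_0 = 3/10·π_0 + 1/5·π_1 + 2/5·π_2
  π_1 = 1/5·π_0 + 3/5·π_1 + 1/10·π_2
  normalize: π_0 + π_1 + π_2 = 1
Solving the linear system gives exactly π = [6/19, 5/19, 8/19].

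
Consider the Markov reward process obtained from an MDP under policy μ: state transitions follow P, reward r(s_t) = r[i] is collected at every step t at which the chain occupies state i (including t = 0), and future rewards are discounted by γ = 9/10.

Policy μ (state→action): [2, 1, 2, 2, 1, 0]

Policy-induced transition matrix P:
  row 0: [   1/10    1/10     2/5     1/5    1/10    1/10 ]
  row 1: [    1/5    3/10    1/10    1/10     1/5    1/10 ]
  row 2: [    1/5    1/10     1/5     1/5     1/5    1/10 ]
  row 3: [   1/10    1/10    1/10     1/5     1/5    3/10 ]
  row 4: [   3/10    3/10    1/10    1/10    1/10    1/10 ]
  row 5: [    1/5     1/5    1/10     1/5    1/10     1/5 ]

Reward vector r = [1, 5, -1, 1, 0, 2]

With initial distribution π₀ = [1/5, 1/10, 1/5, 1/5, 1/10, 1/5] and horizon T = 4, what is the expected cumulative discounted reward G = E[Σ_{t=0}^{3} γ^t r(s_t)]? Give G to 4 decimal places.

t=0: π = [0.2000, 0.1000, 0.2000, 0.2000, 0.1000, 0.2000], E[r] = 1.1000, γ^t·E[r] = 1.100000, running G = 1.100000
t=1: π = [0.1700, 0.1600, 0.1800, 0.1800, 0.1500, 0.1600], E[r] = 1.2900, γ^t·E[r] = 1.161000, running G = 2.261000
t=2: π = [0.1800, 0.1780, 0.1690, 0.1690, 0.1520, 0.1520], E[r] = 1.3740, γ^t·E[r] = 1.112940, running G = 3.373940
t=3: π = [0.1803, 0.1812, 0.1709, 0.1670, 0.1516, 0.1490], E[r] = 1.3804, γ^t·E[r] = 1.006312, running G = 4.380252

G = 4.3803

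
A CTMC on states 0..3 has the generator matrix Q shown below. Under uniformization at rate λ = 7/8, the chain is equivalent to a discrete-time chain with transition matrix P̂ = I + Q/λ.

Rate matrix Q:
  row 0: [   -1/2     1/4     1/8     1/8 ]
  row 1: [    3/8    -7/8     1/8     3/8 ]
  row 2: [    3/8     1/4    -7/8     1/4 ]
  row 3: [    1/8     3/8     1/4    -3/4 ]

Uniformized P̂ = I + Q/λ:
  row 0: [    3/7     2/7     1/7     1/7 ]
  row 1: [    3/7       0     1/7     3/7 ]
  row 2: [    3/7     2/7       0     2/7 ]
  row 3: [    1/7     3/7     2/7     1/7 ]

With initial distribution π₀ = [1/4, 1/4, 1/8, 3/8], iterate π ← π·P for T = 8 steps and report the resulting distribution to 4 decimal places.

t=0: π = [0.2500, 0.2500, 0.1250, 0.3750]
t=1: π = [0.3214, 0.2679, 0.1786, 0.2321]
t=2: π = [0.3622, 0.2423, 0.1505, 0.2449]
t=3: π = [0.3586, 0.2515, 0.1563, 0.2336]
t=4: π = [0.3618, 0.2472, 0.1539, 0.2370]
t=5: π = [0.3608, 0.2489, 0.1547, 0.2355]
t=6: π = [0.3613, 0.2482, 0.1544, 0.2361]
t=7: π = [0.3611, 0.2485, 0.1545, 0.2358]
t=8: π = [0.3612, 0.2484, 0.1545, 0.2359]

π = [0.3612, 0.2484, 0.1545, 0.2359]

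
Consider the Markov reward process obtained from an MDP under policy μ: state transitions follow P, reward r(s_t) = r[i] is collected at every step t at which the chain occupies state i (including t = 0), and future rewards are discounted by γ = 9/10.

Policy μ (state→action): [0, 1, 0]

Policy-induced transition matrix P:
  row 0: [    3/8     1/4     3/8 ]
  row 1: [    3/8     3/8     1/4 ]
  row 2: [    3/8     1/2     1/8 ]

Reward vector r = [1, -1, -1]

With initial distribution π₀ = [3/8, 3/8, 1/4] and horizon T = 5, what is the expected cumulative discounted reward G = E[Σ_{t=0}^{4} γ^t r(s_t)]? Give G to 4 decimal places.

G = -1.0238

t=0: π = [0.3750, 0.3750, 0.2500], E[r] = -0.2500, γ^t·E[r] = -0.250000, running G = -0.250000
t=1: π = [0.3750, 0.3594, 0.2656], E[r] = -0.2500, γ^t·E[r] = -0.225000, running G = -0.475000
t=2: π = [0.3750, 0.3613, 0.2637], E[r] = -0.2500, γ^t·E[r] = -0.202500, running G = -0.677500
t=3: π = [0.3750, 0.3611, 0.2639], E[r] = -0.2500, γ^t·E[r] = -0.182250, running G = -0.859750
t=4: π = [0.3750, 0.3611, 0.2639], E[r] = -0.2500, γ^t·E[r] = -0.164025, running G = -1.023775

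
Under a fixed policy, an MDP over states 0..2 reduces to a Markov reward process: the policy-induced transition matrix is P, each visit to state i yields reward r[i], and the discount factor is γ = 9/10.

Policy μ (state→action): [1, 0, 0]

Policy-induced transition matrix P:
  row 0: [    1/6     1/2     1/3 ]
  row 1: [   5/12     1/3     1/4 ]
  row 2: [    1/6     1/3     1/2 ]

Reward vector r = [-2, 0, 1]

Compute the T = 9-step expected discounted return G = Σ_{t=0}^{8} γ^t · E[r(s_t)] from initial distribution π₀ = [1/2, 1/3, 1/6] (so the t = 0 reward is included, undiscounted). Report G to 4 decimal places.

G = -1.6808

t=0: π = [0.5000, 0.3333, 0.1667], E[r] = -0.8333, γ^t·E[r] = -0.833333, running G = -0.833333
t=1: π = [0.2500, 0.4167, 0.3333], E[r] = -0.1667, γ^t·E[r] = -0.150000, running G = -0.983333
t=2: π = [0.2708, 0.3750, 0.3542], E[r] = -0.1875, γ^t·E[r] = -0.151875, running G = -1.135208
t=3: π = [0.2604, 0.3785, 0.3611], E[r] = -0.1597, γ^t·E[r] = -0.116438, running G = -1.251646
t=4: π = [0.2613, 0.3767, 0.3620], E[r] = -0.1606, γ^t·E[r] = -0.105363, running G = -1.357009
t=5: π = [0.2609, 0.3769, 0.3623], E[r] = -0.1594, γ^t·E[r] = -0.094144, running G = -1.451153
t=6: π = [0.2609, 0.3768, 0.3623], E[r] = -0.1595, γ^t·E[r] = -0.084748, running G = -1.535901
t=7: π = [0.2609, 0.3768, 0.3623], E[r] = -0.1594, γ^t·E[r] = -0.076250, running G = -1.612151
t=8: π = [0.2609, 0.3768, 0.3623], E[r] = -0.1594, γ^t·E[r] = -0.068626, running G = -1.680778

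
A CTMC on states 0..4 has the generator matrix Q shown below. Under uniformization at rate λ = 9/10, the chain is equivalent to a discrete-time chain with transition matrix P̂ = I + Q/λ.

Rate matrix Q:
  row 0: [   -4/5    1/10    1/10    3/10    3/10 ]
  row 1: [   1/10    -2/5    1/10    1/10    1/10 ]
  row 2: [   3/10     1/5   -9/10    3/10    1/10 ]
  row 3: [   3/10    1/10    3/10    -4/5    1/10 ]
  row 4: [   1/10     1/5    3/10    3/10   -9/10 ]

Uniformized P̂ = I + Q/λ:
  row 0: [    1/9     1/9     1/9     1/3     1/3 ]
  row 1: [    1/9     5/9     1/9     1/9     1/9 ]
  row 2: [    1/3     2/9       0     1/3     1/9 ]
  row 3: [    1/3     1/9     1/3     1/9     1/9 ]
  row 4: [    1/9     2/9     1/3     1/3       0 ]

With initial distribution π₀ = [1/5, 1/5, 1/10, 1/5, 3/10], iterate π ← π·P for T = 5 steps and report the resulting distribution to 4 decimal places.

π = [0.1999, 0.2621, 0.1728, 0.2251, 0.1400]

t=0: π = [0.2000, 0.2000, 0.1000, 0.2000, 0.3000]
t=1: π = [0.1778, 0.2444, 0.2111, 0.2444, 0.1222]
t=2: π = [0.2123, 0.2568, 0.1691, 0.2247, 0.1370]
t=3: π = [0.1986, 0.2593, 0.1727, 0.2263, 0.1431]
t=4: π = [0.1998, 0.2614, 0.1740, 0.2254, 0.1394]
t=5: π = [0.1999, 0.2621, 0.1728, 0.2251, 0.1400]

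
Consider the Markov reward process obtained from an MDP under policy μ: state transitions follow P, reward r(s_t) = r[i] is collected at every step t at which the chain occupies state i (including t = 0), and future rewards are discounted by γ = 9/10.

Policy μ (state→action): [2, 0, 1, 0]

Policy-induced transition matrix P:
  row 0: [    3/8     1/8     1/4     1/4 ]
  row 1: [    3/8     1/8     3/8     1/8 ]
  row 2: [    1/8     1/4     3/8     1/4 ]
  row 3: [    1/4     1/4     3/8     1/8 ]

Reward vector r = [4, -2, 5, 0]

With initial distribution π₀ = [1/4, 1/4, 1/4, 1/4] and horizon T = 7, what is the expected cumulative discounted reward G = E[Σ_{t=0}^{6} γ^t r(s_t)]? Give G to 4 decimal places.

t=0: π = [0.2500, 0.2500, 0.2500, 0.2500], E[r] = 1.7500, γ^t·E[r] = 1.750000, running G = 1.750000
t=1: π = [0.2813, 0.1875, 0.3438, 0.1875], E[r] = 2.4688, γ^t·E[r] = 2.221875, running G = 3.971875
t=2: π = [0.2656, 0.1914, 0.3398, 0.2031], E[r] = 2.3789, γ^t·E[r] = 1.926914, running G = 5.898789
t=3: π = [0.2646, 0.1929, 0.3418, 0.2007], E[r] = 2.3818, γ^t·E[r] = 1.736358, running G = 7.635147
t=4: π = [0.2645, 0.1928, 0.3419, 0.2008], E[r] = 2.3818, γ^t·E[r] = 1.562723, running G = 9.197870
t=5: π = [0.2644, 0.1928, 0.3419, 0.2008], E[r] = 2.3817, γ^t·E[r] = 1.406374, running G = 10.604244
t=6: π = [0.2644, 0.1928, 0.3419, 0.2008], E[r] = 2.3817, γ^t·E[r] = 1.265739, running G = 11.869983

G = 11.8700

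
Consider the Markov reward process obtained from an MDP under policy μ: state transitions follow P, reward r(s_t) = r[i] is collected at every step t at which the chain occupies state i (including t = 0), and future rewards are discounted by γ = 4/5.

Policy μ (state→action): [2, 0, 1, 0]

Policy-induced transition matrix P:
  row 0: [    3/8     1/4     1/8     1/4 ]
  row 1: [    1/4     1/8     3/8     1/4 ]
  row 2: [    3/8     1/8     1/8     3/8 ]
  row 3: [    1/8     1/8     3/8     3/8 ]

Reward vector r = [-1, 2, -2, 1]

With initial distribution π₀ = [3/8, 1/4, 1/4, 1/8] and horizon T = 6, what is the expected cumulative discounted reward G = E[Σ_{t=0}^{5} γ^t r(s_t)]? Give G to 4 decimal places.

G = -0.5718

t=0: π = [0.3750, 0.2500, 0.2500, 0.1250], E[r] = -0.2500, γ^t·E[r] = -0.250000, running G = -0.250000
t=1: π = [0.3125, 0.1719, 0.2188, 0.2969], E[r] = -0.1094, γ^t·E[r] = -0.087500, running G = -0.337500
t=2: π = [0.2793, 0.1641, 0.2422, 0.3145], E[r] = -0.1211, γ^t·E[r] = -0.077500, running G = -0.415000
t=3: π = [0.2759, 0.1599, 0.2446, 0.3196], E[r] = -0.1257, γ^t·E[r] = -0.064375, running G = -0.479375
t=4: π = [0.2751, 0.1595, 0.2449, 0.3205], E[r] = -0.1254, γ^t·E[r] = -0.051350, running G = -0.530725
t=5: π = [0.2749, 0.1594, 0.2450, 0.3207], E[r] = -0.1255, γ^t·E[r] = -0.041119, running G = -0.571844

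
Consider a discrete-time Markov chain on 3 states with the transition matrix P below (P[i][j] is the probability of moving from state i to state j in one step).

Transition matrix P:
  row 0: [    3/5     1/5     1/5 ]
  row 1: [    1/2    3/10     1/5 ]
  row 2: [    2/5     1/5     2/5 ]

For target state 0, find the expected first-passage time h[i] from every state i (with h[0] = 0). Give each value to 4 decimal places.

h = [0.0000, 2.1053, 2.3684]

First-step conditioning: h[0] = 0; for i ≠ 0, h[i] = 1 + Σ_k P[i][k]·h[k].
  h[1] = 1 + 3/10·h[1] + 1/5·h[2]
  h[2] = 1 + 1/5·h[1] + 2/5·h[2]
Solving the 2×2 linear system over states ≠ 0 gives exactly h = [0, 40/19, 45/19] (h[0] = 0 is the target).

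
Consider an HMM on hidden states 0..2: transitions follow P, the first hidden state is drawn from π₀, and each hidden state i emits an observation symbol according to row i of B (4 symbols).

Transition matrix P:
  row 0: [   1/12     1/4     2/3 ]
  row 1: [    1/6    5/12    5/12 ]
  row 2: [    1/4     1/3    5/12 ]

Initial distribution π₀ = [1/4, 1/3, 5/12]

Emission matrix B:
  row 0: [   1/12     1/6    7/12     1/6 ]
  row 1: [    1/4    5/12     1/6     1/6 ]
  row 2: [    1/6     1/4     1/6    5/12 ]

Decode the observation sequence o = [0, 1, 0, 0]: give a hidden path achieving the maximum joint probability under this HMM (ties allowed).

path = [1, 1, 1, 1]

t=0: δ = [2.083e-02, 8.333e-02, 6.944e-02]  (obs o_0=0)
t=1: δ = [2.894e-03, 1.447e-02, 8.681e-03]  ψ = [2, 1, 1]  (obs o_1=1)
t=2: δ = [2.009e-04, 1.507e-03, 1.005e-03]  ψ = [1, 1, 1]  (obs o_2=0)
t=3: δ = [2.093e-05, 1.570e-04, 1.047e-04]  ψ = [1, 1, 1]  (obs o_3=0)
backtrack: best end state = 1; path = [1, 1, 1, 1]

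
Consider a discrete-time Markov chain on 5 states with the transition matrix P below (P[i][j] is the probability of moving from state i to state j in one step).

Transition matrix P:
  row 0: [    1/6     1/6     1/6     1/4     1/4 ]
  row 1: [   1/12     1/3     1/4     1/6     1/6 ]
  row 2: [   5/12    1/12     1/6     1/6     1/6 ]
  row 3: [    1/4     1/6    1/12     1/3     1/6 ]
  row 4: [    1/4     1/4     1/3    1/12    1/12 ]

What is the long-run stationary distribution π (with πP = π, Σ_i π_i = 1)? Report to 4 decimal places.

π = [0.2303, 0.1977, 0.1946, 0.2059, 0.1716]

Balance equations π_j = Σ_i π_i·P[i][j]:
  π_0 = 1/6·π_0 + 1/12·π_1 + 5/12·π_2 + 1/4·π_3 + 1/4·π_4
  π_1 = 1/6·π_0 + 1/3·π_1 + 1/12·π_2 + 1/6·π_3 + 1/4·π_4
  π_2 = 1/6·π_0 + 1/4·π_1 + 1/6·π_2 + 1/12·π_3 + 1/3·π_4
  π_3 = 1/4·π_0 + 1/6·π_1 + 1/6·π_2 + 1/3·π_3 + 1/12·π_4
  normalize: π_0 + π_1 + π_2 + π_3 + π_4 = 1
Solving the linear system gives exactly π = [2141/9297, 1838/9297, 201/1033, 638/3099, 1595/9297].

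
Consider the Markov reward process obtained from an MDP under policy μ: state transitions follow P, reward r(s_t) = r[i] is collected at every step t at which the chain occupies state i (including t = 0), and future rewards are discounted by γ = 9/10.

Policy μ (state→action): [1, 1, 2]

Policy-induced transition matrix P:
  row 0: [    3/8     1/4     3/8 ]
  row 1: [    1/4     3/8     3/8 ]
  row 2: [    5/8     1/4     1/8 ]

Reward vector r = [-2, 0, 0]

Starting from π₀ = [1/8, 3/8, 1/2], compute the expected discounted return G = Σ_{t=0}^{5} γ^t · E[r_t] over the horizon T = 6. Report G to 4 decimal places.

G = -3.3547

t=0: π = [0.1250, 0.3750, 0.5000], E[r] = -0.2500, γ^t·E[r] = -0.250000, running G = -0.250000
t=1: π = [0.4531, 0.2969, 0.2500], E[r] = -0.9063, γ^t·E[r] = -0.815625, running G = -1.065625
t=2: π = [0.4004, 0.2871, 0.3125], E[r] = -0.8008, γ^t·E[r] = -0.648633, running G = -1.714258
t=3: π = [0.4172, 0.2859, 0.2969], E[r] = -0.8345, γ^t·E[r] = -0.608331, running G = -2.322588
t=4: π = [0.4135, 0.2857, 0.3008], E[r] = -0.8270, γ^t·E[r] = -0.542572, running G = -2.865160
t=5: π = [0.4145, 0.2857, 0.2998], E[r] = -0.8290, γ^t·E[r] = -0.489491, running G = -3.354651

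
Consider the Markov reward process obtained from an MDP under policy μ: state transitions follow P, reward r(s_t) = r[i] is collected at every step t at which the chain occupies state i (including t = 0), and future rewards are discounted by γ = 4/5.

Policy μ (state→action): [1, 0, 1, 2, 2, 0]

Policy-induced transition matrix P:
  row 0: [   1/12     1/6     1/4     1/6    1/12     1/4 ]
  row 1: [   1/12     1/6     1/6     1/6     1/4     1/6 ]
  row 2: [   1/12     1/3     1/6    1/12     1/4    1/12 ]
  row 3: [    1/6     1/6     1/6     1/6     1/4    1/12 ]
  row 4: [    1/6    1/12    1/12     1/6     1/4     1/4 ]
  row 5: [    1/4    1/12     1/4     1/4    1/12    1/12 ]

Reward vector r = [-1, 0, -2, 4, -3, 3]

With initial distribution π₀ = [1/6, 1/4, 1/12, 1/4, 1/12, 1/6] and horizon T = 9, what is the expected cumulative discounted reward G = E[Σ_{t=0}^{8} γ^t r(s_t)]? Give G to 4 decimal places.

t=0: π = [0.1667, 0.2500, 0.0833, 0.2500, 0.0833, 0.1667], E[r] = 0.9167, γ^t·E[r] = 0.916667, running G = 0.916667
t=1: π = [0.1389, 0.1597, 0.1875, 0.1736, 0.1944, 0.1458], E[r] = 0.0347, γ^t·E[r] = 0.027778, running G = 0.944444
t=2: π = [0.1383, 0.1696, 0.1742, 0.1632, 0.2025, 0.1522], E[r] = 0.0150, γ^t·E[r] = 0.009630, running G = 0.954074
t=3: π = [0.1392, 0.1661, 0.1740, 0.1648, 0.2016, 0.1543], E[r] = 0.0302, γ^t·E[r] = 0.015481, running G = 0.969556
t=4: π = [0.1396, 0.1660, 0.1743, 0.1650, 0.2011, 0.1540], E[r] = 0.0305, γ^t·E[r] = 0.012495, running G = 0.982051
t=5: π = [0.1395, 0.1661, 0.1744, 0.1650, 0.2011, 0.1539], E[r] = 0.0302, γ^t·E[r] = 0.009912, running G = 0.991963
t=6: π = [0.1395, 0.1661, 0.1744, 0.1650, 0.2011, 0.1539], E[r] = 0.0302, γ^t·E[r] = 0.007912, running G = 0.999875
t=7: π = [0.1395, 0.1661, 0.1744, 0.1650, 0.2011, 0.1539], E[r] = 0.0302, γ^t·E[r] = 0.006331, running G = 1.006206
t=8: π = [0.1395, 0.1661, 0.1744, 0.1650, 0.2011, 0.1539], E[r] = 0.0302, γ^t·E[r] = 0.005065, running G = 1.011271

G = 1.0113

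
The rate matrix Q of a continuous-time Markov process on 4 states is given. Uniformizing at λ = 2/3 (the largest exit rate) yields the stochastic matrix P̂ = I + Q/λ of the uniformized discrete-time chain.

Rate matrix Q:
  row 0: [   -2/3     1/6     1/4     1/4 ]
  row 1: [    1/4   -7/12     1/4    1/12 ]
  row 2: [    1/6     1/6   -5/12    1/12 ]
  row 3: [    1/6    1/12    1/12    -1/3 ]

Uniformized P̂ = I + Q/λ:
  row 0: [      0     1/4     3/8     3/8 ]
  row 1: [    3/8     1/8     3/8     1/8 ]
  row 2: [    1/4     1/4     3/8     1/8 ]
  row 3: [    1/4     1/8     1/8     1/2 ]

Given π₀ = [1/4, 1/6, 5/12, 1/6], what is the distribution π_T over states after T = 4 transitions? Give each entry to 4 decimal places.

π = [0.2195, 0.1907, 0.3044, 0.2855]

t=0: π = [0.2500, 0.1667, 0.4167, 0.1667]
t=1: π = [0.2083, 0.2083, 0.3333, 0.2500]
t=2: π = [0.2240, 0.1927, 0.3125, 0.2708]
t=3: π = [0.2181, 0.1921, 0.3073, 0.2826]
t=4: π = [0.2195, 0.1907, 0.3044, 0.2855]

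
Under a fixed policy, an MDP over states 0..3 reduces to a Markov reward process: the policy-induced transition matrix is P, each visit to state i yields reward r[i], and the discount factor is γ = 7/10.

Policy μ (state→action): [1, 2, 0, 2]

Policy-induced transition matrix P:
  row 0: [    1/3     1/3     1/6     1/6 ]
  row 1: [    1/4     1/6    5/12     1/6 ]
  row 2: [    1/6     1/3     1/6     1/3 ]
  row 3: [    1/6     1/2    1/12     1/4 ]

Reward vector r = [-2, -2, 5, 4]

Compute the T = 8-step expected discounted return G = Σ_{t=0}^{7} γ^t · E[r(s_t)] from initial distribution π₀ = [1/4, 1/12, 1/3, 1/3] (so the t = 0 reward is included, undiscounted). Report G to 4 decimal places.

t=0: π = [0.2500, 0.0833, 0.3333, 0.3333], E[r] = 2.3333, γ^t·E[r] = 2.333333, running G = 2.333333
t=1: π = [0.2153, 0.3750, 0.1597, 0.2500], E[r] = 0.6181, γ^t·E[r] = 0.432639, running G = 2.765972
t=2: π = [0.2338, 0.3125, 0.2396, 0.2141], E[r] = 0.9618, γ^t·E[r] = 0.471285, running G = 3.237257
t=3: π = [0.2317, 0.3169, 0.2269, 0.2244], E[r] = 0.9353, γ^t·E[r] = 0.320802, running G = 3.558059
t=4: π = [0.2317, 0.3179, 0.2272, 0.2232], E[r] = 0.9296, γ^t·E[r] = 0.223185, running G = 3.781244
t=5: π = [0.2318, 0.3175, 0.2275, 0.2231], E[r] = 0.9316, γ^t·E[r] = 0.156577, running G = 3.937821
t=6: π = [0.2318, 0.3176, 0.2275, 0.2232], E[r] = 0.9313, γ^t·E[r] = 0.109569, running G = 4.047390
t=7: π = [0.2318, 0.3176, 0.2275, 0.2232], E[r] = 0.9313, γ^t·E[r] = 0.076698, running G = 4.124089

G = 4.1241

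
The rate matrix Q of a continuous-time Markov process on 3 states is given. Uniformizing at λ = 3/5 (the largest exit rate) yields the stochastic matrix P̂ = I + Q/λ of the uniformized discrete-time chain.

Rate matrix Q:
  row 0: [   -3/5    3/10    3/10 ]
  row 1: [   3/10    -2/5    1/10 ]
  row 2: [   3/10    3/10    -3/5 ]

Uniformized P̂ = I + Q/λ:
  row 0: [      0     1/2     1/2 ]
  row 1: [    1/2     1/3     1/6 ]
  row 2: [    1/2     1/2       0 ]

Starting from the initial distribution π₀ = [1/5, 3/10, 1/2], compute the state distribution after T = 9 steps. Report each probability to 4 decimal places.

t=0: π = [0.2000, 0.3000, 0.5000]
t=1: π = [0.4000, 0.4500, 0.1500]
t=2: π = [0.3000, 0.4250, 0.2750]
t=3: π = [0.3500, 0.4292, 0.2208]
t=4: π = [0.3250, 0.4285, 0.2465]
t=5: π = [0.3375, 0.4286, 0.2339]
t=6: π = [0.3313, 0.4286, 0.2402]
t=7: π = [0.3344, 0.4286, 0.2371]
t=8: π = [0.3328, 0.4286, 0.2386]
t=9: π = [0.3336, 0.4286, 0.2378]

π = [0.3336, 0.4286, 0.2378]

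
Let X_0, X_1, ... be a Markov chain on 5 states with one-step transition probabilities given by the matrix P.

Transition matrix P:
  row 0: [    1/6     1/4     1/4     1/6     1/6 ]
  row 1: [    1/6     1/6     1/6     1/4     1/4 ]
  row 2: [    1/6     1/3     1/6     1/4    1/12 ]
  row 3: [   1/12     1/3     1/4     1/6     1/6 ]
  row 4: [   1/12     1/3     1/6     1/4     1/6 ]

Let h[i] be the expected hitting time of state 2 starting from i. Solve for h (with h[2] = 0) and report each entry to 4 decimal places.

First-step conditioning: h[2] = 0; for i ≠ 2, h[i] = 1 + Σ_k P[i][k]·h[k].
  h[0] = 1 + 1/6·h[0] + 1/4·h[1] + 1/6·h[3] + 1/6·h[4]
  h[1] = 1 + 1/6·h[0] + 1/6·h[1] + 1/4·h[3] + 1/4·h[4]
  h[3] = 1 + 1/12·h[0] + 1/3·h[1] + 1/6·h[3] + 1/6·h[4]
  h[4] = 1 + 1/12·h[0] + 1/3·h[1] + 1/4·h[3] + 1/6·h[4]
Solving the 4×4 linear system over states ≠ 2 gives exactly h = [22164/4711, 24036/4711, 0, 22320/4711, 24180/4711] (h[2] = 0 is the target).

h = [4.7047, 5.1021, 0.0000, 4.7378, 5.1327]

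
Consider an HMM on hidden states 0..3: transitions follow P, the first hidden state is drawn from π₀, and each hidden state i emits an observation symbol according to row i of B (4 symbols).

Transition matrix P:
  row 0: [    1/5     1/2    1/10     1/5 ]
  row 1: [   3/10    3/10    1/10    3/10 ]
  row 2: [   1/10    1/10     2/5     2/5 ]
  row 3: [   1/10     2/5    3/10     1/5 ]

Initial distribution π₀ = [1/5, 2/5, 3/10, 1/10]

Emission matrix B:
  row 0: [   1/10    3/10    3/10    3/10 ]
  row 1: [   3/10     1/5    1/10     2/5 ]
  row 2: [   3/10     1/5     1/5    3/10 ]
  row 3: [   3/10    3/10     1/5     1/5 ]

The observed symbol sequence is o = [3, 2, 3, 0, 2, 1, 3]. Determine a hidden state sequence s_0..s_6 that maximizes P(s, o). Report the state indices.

path = [1, 0, 1, 3, 2, 3, 1]

t=0: δ = [6.000e-02, 1.600e-01, 9.000e-02, 2.000e-02]  (obs o_0=3)
t=1: δ = [1.440e-02, 4.800e-03, 7.200e-03, 9.600e-03]  ψ = [1, 1, 2, 1]  (obs o_1=2)
t=2: δ = [8.640e-04, 2.880e-03, 8.640e-04, 5.760e-04]  ψ = [0, 0, 2, 0]  (obs o_2=3)
t=3: δ = [8.640e-05, 2.592e-04, 1.037e-04, 2.592e-04]  ψ = [1, 1, 2, 1]  (obs o_3=0)
t=4: δ = [2.333e-05, 1.037e-05, 1.555e-05, 1.555e-05]  ψ = [1, 3, 3, 1]  (obs o_4=2)
t=5: δ = [1.400e-06, 2.333e-06, 1.244e-06, 1.866e-06]  ψ = [0, 0, 2, 2]  (obs o_5=1)
t=6: δ = [2.100e-07, 2.986e-07, 1.680e-07, 1.400e-07]  ψ = [1, 3, 3, 1]  (obs o_6=3)
backtrack: best end state = 1; path = [1, 0, 1, 3, 2, 3, 1]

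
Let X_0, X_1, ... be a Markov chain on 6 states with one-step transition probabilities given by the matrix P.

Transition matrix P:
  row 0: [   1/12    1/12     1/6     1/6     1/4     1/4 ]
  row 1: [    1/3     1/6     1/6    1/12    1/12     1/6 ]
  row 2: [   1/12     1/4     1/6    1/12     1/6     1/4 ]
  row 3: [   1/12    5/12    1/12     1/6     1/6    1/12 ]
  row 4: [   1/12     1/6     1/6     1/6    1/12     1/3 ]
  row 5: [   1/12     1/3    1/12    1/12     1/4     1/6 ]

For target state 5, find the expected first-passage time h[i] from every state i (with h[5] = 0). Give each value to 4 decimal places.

h = [4.4352, 4.8104, 4.4479, 5.3226, 4.1452, 0.0000]

First-step conditioning: h[5] = 0; for i ≠ 5, h[i] = 1 + Σ_k P[i][k]·h[k].
  h[0] = 1 + 1/12·h[0] + 1/12·h[1] + 1/6·h[2] + 1/6·h[3] + 1/4·h[4]
  h[1] = 1 + 1/3·h[0] + 1/6·h[1] + 1/6·h[2] + 1/12·h[3] + 1/12·h[4]
  h[2] = 1 + 1/12·h[0] + 1/4·h[1] + 1/6·h[2] + 1/12·h[3] + 1/6·h[4]
  h[3] = 1 + 1/12·h[0] + 5/12·h[1] + 1/12·h[2] + 1/6·h[3] + 1/6·h[4]
  h[4] = 1 + 1/12·h[0] + 1/6·h[1] + 1/6·h[2] + 1/6·h[3] + 1/12·h[4]
Solving the 5×5 linear system over states ≠ 5 gives exactly h = [45882/10345, 49764/10345, 46014/10345, 55062/10345, 42882/10345, 0] (h[5] = 0 is the target).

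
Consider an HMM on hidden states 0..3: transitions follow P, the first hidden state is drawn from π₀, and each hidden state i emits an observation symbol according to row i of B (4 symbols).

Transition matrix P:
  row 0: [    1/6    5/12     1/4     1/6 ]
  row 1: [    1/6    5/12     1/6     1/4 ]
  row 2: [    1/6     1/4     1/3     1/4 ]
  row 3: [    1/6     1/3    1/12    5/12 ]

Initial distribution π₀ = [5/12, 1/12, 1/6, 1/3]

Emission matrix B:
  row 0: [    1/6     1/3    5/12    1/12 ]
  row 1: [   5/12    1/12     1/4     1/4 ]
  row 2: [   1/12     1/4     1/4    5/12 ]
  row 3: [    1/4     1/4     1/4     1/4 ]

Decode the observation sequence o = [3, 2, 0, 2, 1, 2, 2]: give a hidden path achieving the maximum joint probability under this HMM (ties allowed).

path = [3, 3, 3, 3, 3, 3, 3]

t=0: δ = [3.472e-02, 2.083e-02, 6.944e-02, 8.333e-02]  (obs o_0=3)
t=1: δ = [5.787e-03, 6.944e-03, 5.787e-03, 8.681e-03]  ψ = [3, 3, 2, 3]  (obs o_1=2)
t=2: δ = [2.411e-04, 1.206e-03, 1.608e-04, 9.042e-04]  ψ = [3, 1, 2, 3]  (obs o_2=0)
t=3: δ = [8.372e-05, 1.256e-04, 5.023e-05, 9.419e-05]  ψ = [1, 1, 1, 3]  (obs o_3=2)
t=4: δ = [6.977e-06, 4.361e-06, 5.233e-06, 9.811e-06]  ψ = [1, 1, 0, 3]  (obs o_4=1)
t=5: δ = [6.814e-07, 8.176e-07, 4.361e-07, 1.022e-06]  ψ = [3, 3, 0, 3]  (obs o_5=2)
t=6: δ = [7.097e-08, 8.517e-08, 4.258e-08, 1.065e-07]  ψ = [3, 1, 0, 3]  (obs o_6=2)
backtrack: best end state = 3; path = [3, 3, 3, 3, 3, 3, 3]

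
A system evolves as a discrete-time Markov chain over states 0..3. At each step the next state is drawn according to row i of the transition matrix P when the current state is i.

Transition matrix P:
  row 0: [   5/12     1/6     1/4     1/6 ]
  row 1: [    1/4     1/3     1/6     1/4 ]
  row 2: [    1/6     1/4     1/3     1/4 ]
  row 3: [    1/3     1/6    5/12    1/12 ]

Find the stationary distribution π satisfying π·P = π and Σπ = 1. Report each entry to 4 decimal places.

π = [0.2906, 0.2287, 0.2871, 0.1935]

Balance equations π_j = Σ_i π_i·P[i][j]:
  π_0 = 5/12·π_0 + 1/4·π_1 + 1/6·π_2 + 1/3·π_3
  π_1 = 1/6·π_0 + 1/3·π_1 + 1/4·π_2 + 1/6·π_3
  π_2 = 1/4·π_0 + 1/6·π_1 + 1/3·π_2 + 5/12·π_3
  normalize: π_0 + π_1 + π_2 + π_3 = 1
Solving the linear system gives exactly π = [59/203, 325/1421, 408/1421, 275/1421].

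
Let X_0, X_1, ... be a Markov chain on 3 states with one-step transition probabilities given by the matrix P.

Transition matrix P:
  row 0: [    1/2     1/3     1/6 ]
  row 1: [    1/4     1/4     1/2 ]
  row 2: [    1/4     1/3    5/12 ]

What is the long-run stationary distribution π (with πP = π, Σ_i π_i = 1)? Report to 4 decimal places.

π = [0.3333, 0.3077, 0.3590]

Balance equations π_j = Σ_i π_i·P[i][j]:
  π_0 = 1/2·π_0 + 1/4·π_1 + 1/4·π_2
  π_1 = 1/3·π_0 + 1/4·π_1 + 1/3·π_2
  normalize: π_0 + π_1 + π_2 = 1
Solving the linear system gives exactly π = [1/3, 4/13, 14/39].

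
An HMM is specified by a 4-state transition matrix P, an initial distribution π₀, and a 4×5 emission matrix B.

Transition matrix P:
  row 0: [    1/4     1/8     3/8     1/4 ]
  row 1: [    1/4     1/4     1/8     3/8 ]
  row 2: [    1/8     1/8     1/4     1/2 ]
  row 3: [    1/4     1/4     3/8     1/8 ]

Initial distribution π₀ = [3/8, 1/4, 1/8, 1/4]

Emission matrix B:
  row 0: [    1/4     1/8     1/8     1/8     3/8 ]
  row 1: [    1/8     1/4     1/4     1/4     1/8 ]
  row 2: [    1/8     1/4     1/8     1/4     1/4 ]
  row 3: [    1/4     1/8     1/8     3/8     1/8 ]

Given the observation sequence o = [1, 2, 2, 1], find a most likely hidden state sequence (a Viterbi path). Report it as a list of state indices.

path = [1, 1, 3, 2]

t=0: δ = [4.688e-02, 6.250e-02, 3.125e-02, 3.125e-02]  (obs o_0=1)
t=1: δ = [1.953e-03, 3.906e-03, 2.197e-03, 2.930e-03]  ψ = [1, 1, 0, 1]  (obs o_1=2)
t=2: δ = [1.221e-04, 2.441e-04, 1.373e-04, 1.831e-04]  ψ = [1, 1, 3, 1]  (obs o_2=2)
t=3: δ = [7.629e-06, 1.526e-05, 1.717e-05, 1.144e-05]  ψ = [1, 1, 3, 1]  (obs o_3=1)
backtrack: best end state = 2; path = [1, 1, 3, 2]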